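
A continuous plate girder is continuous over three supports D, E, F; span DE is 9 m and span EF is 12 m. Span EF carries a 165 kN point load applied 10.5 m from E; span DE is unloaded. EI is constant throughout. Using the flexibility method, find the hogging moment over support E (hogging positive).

M_E = 69.61 kN·m

Release continuity at E by inserting a hinge; the redundant is the internal moment M_E. The primary structure is two simply-supported spans DE and EF.
Discontinuity in slope at E on the released structure — sum the simple-span end rotations:
  span EF: point load 165 at a = 10.5: Pab(L + b)/(6LEI) = 487.3/EI
  relative rotation θ_0 = (0 + 487.3)/EI = 487.3/EI
A unit hogging moment at E produces rotation L₁/(3EI) + L₂/(3EI) = 7/EI.
Slope continuity at E: θ_0 = M_E·7/EI, so M_E = 487.3/7 = 69.61 kN·m (hogging).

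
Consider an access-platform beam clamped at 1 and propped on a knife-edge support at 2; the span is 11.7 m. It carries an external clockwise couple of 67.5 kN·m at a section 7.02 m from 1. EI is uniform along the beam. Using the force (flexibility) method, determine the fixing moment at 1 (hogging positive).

M_1 = -17.55 kN·m

Release the roller at 2. Primary structure: cantilever fixed at 1.
Deflection at 2 on the released cantilever, summing each load's contribution:
  clockwise couple 67.5 at a = 7.02: M₀a(2L − a)/(2EI) = 3881/EI
Flexibility coefficient — unit upward force at 2: δ_{22} = L³/(3EI) = 533.9/EI.
The prop prevents deflection at 2: R_2 = δ_0/δ_{22} = 3881/533.9 = 7.269 kN.
Moment equilibrium about 1: M_1 = Σ(load moments about 1) − R_2·L = 67.5 − 7.269×11.7 = -17.55 kN·m.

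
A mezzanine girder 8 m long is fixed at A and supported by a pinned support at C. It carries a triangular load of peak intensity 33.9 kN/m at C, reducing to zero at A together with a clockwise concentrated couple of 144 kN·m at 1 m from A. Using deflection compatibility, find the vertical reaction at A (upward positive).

R_A = 54.69 kN

Take the reaction at C as the redundant and release it; the primary structure is a cantilever fixed at A.
Free-end deflection of the primary structure under the applied loading (downward +):
  triangular load, peak 33.9 at the free end: 11w₀L⁴/(120EI) = 12728/EI
  clockwise couple 144 at a = 1: M₀a(2L − a)/(2EI) = 1080/EI
  δ_0 = 13808/EI
Flexibility coefficient — unit upward force at C: δ_{CC} = L³/(3EI) = 170.7/EI.
The prop prevents deflection at C: R_C = δ_0/δ_{CC} = 13808/170.7 = 80.91 kN.
Vertical equilibrium: R_A = ΣP − R_C = 135.6 − 80.91 = 54.69 kN.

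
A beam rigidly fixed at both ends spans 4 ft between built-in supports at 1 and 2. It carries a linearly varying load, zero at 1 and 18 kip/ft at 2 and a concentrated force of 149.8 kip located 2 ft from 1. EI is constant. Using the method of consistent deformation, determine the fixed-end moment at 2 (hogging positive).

M_2 = 89.3 kip·ft

Release both end moments; the primary structure is a simply-supported span 12 with redundants M_1 and M_2.
On the primary (simply-supported) span, the end slopes from the loading are:
  at 1: triangular load, peak 18: 7w₀L³/(360EI) = 22.4/EI
  at 2: triangular load, peak 18: w₀L³/(45EI) = 25.6/EI
  at 1: point load 149.8 at a = 2: Pab(L + b)/(6LEI) = 149.8/EI
  at 2: point load 149.8 at a = 2: Pab(L + a)/(6LEI) = 149.8/EI
  θ_10 = 172.2/EI,  θ_20 = 175.4/EI
Flexibility coefficients: a unit moment at one end gives L/(3EI) there and L/(6EI) at the far end, so f₁₁ = f₂₂ = 1.333/EI and f₁₂ = f₂₁ = 0.6667/EI.
Compatibility — zero rotation at each built-in end:
  1.333 M_1 + 0.6667 M_2 = 172.2
  0.6667 M_1 + 1.333 M_2 = 175.4
Solving the pair gives M_1 = 84.5 kip·ft and M_2 = 89.3 kip·ft (hogging).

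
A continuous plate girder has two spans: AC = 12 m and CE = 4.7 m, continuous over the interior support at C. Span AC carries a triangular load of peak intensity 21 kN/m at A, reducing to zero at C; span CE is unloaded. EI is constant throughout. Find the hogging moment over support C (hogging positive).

Release continuity at C by inserting a hinge; the redundant is the internal moment M_C. The primary structure is two simply-supported spans AC and CE.
Discontinuity in slope at C on the released structure — sum the simple-span end rotations:
  span AC: triangular load, peak 21: 7w₀L³/(360EI) = 705.6/EI
  relative rotation θ_0 = (705.6 + 0)/EI = 705.6/EI
A unit hogging moment at C produces rotation L₁/(3EI) + L₂/(3EI) = 5.567/EI.
Compatibility: M_C·(L₁+L₂)/(3EI) = θ_0, giving M_C = 126.8 kN·m (hogging).

M_C = 126.8 kN·m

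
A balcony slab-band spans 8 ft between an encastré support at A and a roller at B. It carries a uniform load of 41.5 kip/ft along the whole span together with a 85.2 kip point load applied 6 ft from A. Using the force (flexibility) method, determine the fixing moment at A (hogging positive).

Take the reaction at B as the redundant and release it; the primary structure is a cantilever fixed at A.
Primary-structure tip deflection at B by superposition:
  UDL 41.5: wL⁴/(8EI) = 21248/EI
  point load 85.2 at a = 6: Pa²(3L − a)/(6EI) = 9202/EI
  δ_0 = 30450/EI
Flexibility coefficient — unit upward force at B: δ_{BB} = L³/(3EI) = 170.7/EI.
Compatibility at B: δ_0 − R_B·δ_{BB} = 0, so R_B = 30450/170.7 = 178.4 kip.
Moment equilibrium about A: M_A = Σ(load moments about A) − R_B·L = 1839 − 178.4×8 = 411.9 kip·ft.

M_A = 411.9 kip·ft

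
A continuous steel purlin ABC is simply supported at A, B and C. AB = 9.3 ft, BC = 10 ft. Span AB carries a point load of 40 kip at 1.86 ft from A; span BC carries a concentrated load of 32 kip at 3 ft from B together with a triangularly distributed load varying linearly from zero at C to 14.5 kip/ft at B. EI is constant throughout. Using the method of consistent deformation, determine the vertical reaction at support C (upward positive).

Insert a hinge at B; M_B is the redundant, and each span becomes simply supported.
Discontinuity in slope at B on the released structure — sum the simple-span end rotations:
  span AB: point load 40 at a = 1.86: Pab(L + a)/(6LEI) = 110.7/EI
  span BC: point load 32 at a = 3: Pab(L + b)/(6LEI) = 190.4/EI
  span BC: triangular load, peak 14.5: w₀L³/(45EI) = 322.2/EI
  relative rotation θ_0 = (110.7 + 512.6)/EI = 623.3/EI
A unit hogging moment at B produces rotation L₁/(3EI) + L₂/(3EI) = 6.433/EI.
Compatibility: M_B·(L₁+L₂)/(3EI) = θ_0, giving M_B = 96.89 kip·ft (hogging).
Span BC, ΣM about C: R_B^{BC}·10 = 707.3 + 96.89, so R_B^{BC} = 80.42 kip and R_C = 104.5 − 80.42 = 24.08 kip.

R_C = 24.08 kip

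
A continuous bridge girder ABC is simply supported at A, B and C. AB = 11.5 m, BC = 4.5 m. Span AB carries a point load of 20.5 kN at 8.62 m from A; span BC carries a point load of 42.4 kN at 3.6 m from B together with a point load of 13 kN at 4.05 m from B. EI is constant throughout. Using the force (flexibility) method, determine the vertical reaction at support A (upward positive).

R_A = 2.196 kN

Take M_B as the redundant. Released structure: two simple spans AB and BC with a hinge at B.
End slopes at the hinge B, treating each span as simply supported:
  span AB: point load 20.5 at a = 8.62: Pab(L + a)/(6LEI) = 148.4/EI
  span BC: point load 42.4 at a = 3.6: Pab(L + b)/(6LEI) = 27.48/EI
  span BC: point load 13 at a = 4.05: Pab(L + b)/(6LEI) = 4.344/EI
  relative rotation θ_0 = (148.4 + 31.82)/EI = 180.2/EI
A unit hogging moment at B produces rotation L₁/(3EI) + L₂/(3EI) = 5.333/EI.
Slope continuity at B: θ_0 = M_B·5.333/EI, so M_B = 180.2/5.333 = 33.79 kN·m (hogging).
Span AB, ΣM about A with M_B applied at B: R_B^{AB}·11.5 = 176.7 + 33.79, so R_B^{AB} = 18.3 kN and R_A = 20.5 − 18.3 = 2.196 kN.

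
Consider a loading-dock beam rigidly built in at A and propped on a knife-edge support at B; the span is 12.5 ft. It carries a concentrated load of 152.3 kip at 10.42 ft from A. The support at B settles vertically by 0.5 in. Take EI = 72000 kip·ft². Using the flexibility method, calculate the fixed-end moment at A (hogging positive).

M_A = 211.6 kip·ft

Take the reaction at B as the redundant and release it; the primary structure is a cantilever fixed at A.
Primary-structure tip deflection at B by superposition:
  point load 152.3 at a = 10.42: Pa²(3L − a)/(6EI) = 74633/EI
Flexibility coefficient — unit upward force at B: δ_{BB} = L³/(3EI) = 651/EI.
With EI = 72000 kip·ft²: δ_0 = 1.0366 ft and δ_{BB} = 0.009042 ft/kip.
Compatibility — the beam at B must follow the support down by 0.04167 ft: δ_0 − R_B·δ_{BB} = 0.04167, so R_B = (1.0366 − 0.04167)/0.009042 = 110 kip.
Moment equilibrium about A: M_A = Σ(load moments about A) − R_B·L = 1587 − 110×12.5 = 211.6 kip·ft.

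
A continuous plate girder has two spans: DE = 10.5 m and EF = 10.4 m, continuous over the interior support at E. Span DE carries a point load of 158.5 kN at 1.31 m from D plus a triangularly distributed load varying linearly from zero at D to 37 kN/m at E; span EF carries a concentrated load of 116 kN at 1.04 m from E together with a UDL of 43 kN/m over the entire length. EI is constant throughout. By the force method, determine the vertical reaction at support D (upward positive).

R_D = 153.1 kN

Take M_E as the redundant. Released structure: two simple spans DE and EF with a hinge at E.
Discontinuity in slope at E on the released structure — sum the simple-span end rotations:
  span DE: point load 158.5 at a = 1.31: Pab(L + a)/(6LEI) = 357.7/EI
  span DE: triangular load, peak 37: w₀L³/(45EI) = 951.8/EI
  span EF: point load 116 at a = 1.04: Pab(L + b)/(6LEI) = 357.6/EI
  span EF: UDL 43: wL³/(24EI) = 2015/EI
  relative rotation θ_0 = (1310 + 2373)/EI = 3682/EI
A unit hogging moment at E produces rotation L₁/(3EI) + L₂/(3EI) = 6.967/EI.
Compatibility: M_E·(L₁+L₂)/(3EI) = θ_0, giving M_E = 528.6 kN·m (hogging).
Span DE, ΣM about D with M_E applied at E: R_E^{DE}·10.5 = 1567 + 528.6, so R_E^{DE} = 199.6 kN and R_D = 352.8 − 199.6 = 153.1 kN.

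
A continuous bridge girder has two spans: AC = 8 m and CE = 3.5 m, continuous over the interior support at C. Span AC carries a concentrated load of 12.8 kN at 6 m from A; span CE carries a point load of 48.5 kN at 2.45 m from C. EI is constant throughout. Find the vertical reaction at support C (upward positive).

Insert a hinge at C; M_C is the redundant, and each span becomes simply supported.
Rotations at C on the released spans (each span's end-slope, ×1/EI):
  span AC: point load 12.8 at a = 6: Pab(L + a)/(6LEI) = 44.8/EI
  span CE: point load 48.5 at a = 2.45: Pab(L + b)/(6LEI) = 27.03/EI
  relative rotation θ_0 = (44.8 + 27.03)/EI = 71.83/EI
A unit hogging moment at C produces rotation L₁/(3EI) + L₂/(3EI) = 3.833/EI.
Slope continuity at C: θ_0 = M_C·3.833/EI, so M_C = 71.83/3.833 = 18.74 kN·m (hogging).
Span AC, ΣM about A with M_C applied at C: R_C^{AC}·8 = 76.8 + 18.74, so R_C^{AC} = 11.94 kN and R_A = 12.8 − 11.94 = 0.8576 kN.
Span CE, ΣM about E: R_C^{CE}·3.5 = 50.92 + 18.74, so R_C^{CE} = 19.9 kN and R_E = 48.5 − 19.9 = 28.6 kN.
R_C = 11.94 + 19.9 = 31.85 kN.

R_C = 31.85 kN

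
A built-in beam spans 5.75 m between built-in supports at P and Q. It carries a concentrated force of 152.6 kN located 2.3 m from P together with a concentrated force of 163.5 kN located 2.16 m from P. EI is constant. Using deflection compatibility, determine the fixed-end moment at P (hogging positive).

M_P = 264 kN·m

Release both end moments; the primary structure is a simply-supported span PQ with redundants M_P and M_Q.
End rotations of the released simple span under the applied load (×1/EI):
  at P: point load 152.6 at a = 2.3: Pab(L + b)/(6LEI) = 322.9/EI
  at Q: point load 152.6 at a = 2.3: Pab(L + a)/(6LEI) = 282.5/EI
  at P: point load 163.5 at a = 2.16: Pab(L + b)/(6LEI) = 343.2/EI
  at Q: point load 163.5 at a = 2.16: Pab(L + a)/(6LEI) = 290.7/EI
  θ_P0 = 666.1/EI,  θ_Q0 = 573.2/EI
Flexibility coefficients: a unit moment at one end gives L/(3EI) there and L/(6EI) at the far end, so f₁₁ = f₂₂ = 1.917/EI and f₁₂ = f₂₁ = 0.9583/EI.
Compatibility — zero rotation at each built-in end:
  1.917 M_P + 0.9583 M_Q = 666.1
  0.9583 M_P + 1.917 M_Q = 573.2
Solving the pair gives M_P = 264 kN·m and M_Q = 167.1 kN·m (hogging).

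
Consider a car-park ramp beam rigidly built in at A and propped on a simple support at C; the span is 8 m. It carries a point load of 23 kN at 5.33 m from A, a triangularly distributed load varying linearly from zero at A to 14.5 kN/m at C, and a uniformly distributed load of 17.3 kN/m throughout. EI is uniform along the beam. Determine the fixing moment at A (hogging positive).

M_A = 219.8 kN·m

Remove the prop at C; the released (primary) structure is a cantilever built in at A.
Primary-structure tip deflection at C by superposition:
  point load 23 at a = 5.33: Pa²(3L − a)/(6EI) = 2033/EI
  triangular load, peak 14.5 at the free end: 11w₀L⁴/(120EI) = 5444/EI
  UDL 17.3: wL⁴/(8EI) = 8858/EI
  δ_0 = 16335/EI
Flexibility coefficient — unit upward force at C: δ_{CC} = L³/(3EI) = 170.7/EI.
Compatibility at C: δ_0 − R_C·δ_{CC} = 0, so R_C = 16335/170.7 = 95.71 kN.
Moment equilibrium about A: M_A = Σ(load moments about A) − R_C·L = 985.5 − 95.71×8 = 219.8 kN·m.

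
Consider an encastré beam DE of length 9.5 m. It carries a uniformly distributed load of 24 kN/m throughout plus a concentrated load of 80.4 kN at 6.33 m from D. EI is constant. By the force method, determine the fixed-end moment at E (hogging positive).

Release both end moments; the primary structure is a simply-supported span DE with redundants M_D and M_E.
Simple-span end rotations at D and E under the given loads:
  at D: UDL 24: wL³/(24EI) = 857.4/EI
  at E: UDL 24: wL³/(24EI) = 857.4/EI
  at D: point load 80.4 at a = 6.33: Pab(L + b)/(6LEI) = 358.6/EI
  at E: point load 80.4 at a = 6.33: Pab(L + a)/(6LEI) = 448/EI
  θ_D0 = 1216/EI,  θ_E0 = 1305/EI
Flexibility coefficients: a unit moment at one end gives L/(3EI) there and L/(6EI) at the far end, so f₁₁ = f₂₂ = 3.167/EI and f₁₂ = f₂₁ = 1.583/EI.
Compatibility — zero rotation at each built-in end:
  3.167 M_D + 1.583 M_E = 1216
  1.583 M_D + 3.167 M_E = 1305
Solving the pair gives M_D = 237.2 kN·m and M_E = 293.7 kN·m (hogging).

M_E = 293.7 kN·m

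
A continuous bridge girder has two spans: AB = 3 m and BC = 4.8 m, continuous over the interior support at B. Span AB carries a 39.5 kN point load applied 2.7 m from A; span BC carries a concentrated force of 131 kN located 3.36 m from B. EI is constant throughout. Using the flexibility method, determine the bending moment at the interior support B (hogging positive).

M_B = 56.72 kN·m

Insert a hinge at B; M_B is the redundant, and each span becomes simply supported.
Rotations at B on the released spans (each span's end-slope, ×1/EI):
  span AB: point load 39.5 at a = 2.7: Pab(L + a)/(6LEI) = 10.13/EI
  span BC: point load 131 at a = 3.36: Pab(L + b)/(6LEI) = 137.3/EI
  relative rotation θ_0 = (10.13 + 137.3)/EI = 147.5/EI
A unit hogging moment at B produces rotation L₁/(3EI) + L₂/(3EI) = 2.6/EI.
Compatibility: M_B·(L₁+L₂)/(3EI) = θ_0, giving M_B = 56.72 kN·m (hogging).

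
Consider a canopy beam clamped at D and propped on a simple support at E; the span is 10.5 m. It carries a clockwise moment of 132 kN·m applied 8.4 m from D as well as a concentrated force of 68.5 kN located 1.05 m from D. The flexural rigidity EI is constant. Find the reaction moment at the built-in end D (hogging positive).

M_D = 3.416 kN·m

Remove the prop at E; the released (primary) structure is a cantilever built in at D.
Primary-structure tip deflection at E by superposition:
  clockwise couple 132 at a = 8.4: M₀a(2L − a)/(2EI) = 6985/EI
  point load 68.5 at a = 1.05: Pa²(3L − a)/(6EI) = 383.3/EI
  δ_0 = 7369/EI
Tip deflection under a unit load at E: L³/(3EI) = 385.9/EI.
Compatibility at E: δ_0 − R_E·δ_{EE} = 0, so R_E = 7369/385.9 = 19.1 kN.
Moment equilibrium about D: M_D = Σ(load moments about D) − R_E·L = 203.9 − 19.1×10.5 = 3.416 kN·m.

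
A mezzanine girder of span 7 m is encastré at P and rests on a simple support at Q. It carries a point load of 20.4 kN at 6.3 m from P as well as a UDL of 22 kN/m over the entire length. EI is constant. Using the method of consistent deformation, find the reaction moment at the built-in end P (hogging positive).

Take the reaction at Q as the redundant and release it; the primary structure is a cantilever fixed at P.
Deflection at Q on the released cantilever, summing each load's contribution:
  point load 20.4 at a = 6.3: Pa²(3L − a)/(6EI) = 1984/EI
  UDL 22: wL⁴/(8EI) = 6603/EI
  δ_0 = 8586/EI
Flexibility coefficient — unit upward force at Q: δ_{QQ} = L³/(3EI) = 114.3/EI.
The prop prevents deflection at Q: R_Q = δ_0/δ_{QQ} = 8586/114.3 = 75.1 kN.
Moment equilibrium about P: M_P = Σ(load moments about P) − R_Q·L = 667.5 − 75.1×7 = 141.8 kN·m.

M_P = 141.8 kN·m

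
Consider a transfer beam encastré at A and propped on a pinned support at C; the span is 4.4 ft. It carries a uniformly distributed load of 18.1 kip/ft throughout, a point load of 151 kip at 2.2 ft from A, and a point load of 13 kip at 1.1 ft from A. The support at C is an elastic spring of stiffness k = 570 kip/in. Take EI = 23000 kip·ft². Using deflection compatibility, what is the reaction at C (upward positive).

Release the roller at C. Primary structure: cantilever fixed at A.
Downward deflection at the released point C due to the loads:
  UDL 18.1: wL⁴/(8EI) = 848/EI
  point load 151 at a = 2.2: Pa²(3L − a)/(6EI) = 1340/EI
  point load 13 at a = 1.1: Pa²(3L − a)/(6EI) = 31.72/EI
  δ_0 = 2220/EI
Flexibility coefficient — unit upward force at C: δ_{CC} = L³/(3EI) = 28.39/EI.
With EI = 23000 kip·ft²: δ_0 = 0.096504 ft and δ_{CC} = 0.001235 ft/kip.
Compatibility — the spring shortens by R_C/k under the reaction it provides: δ_0 − R_C·δ_{CC} = R_C/k. With 1/k = 1/(570×12) ft/kip = 0.000146 ft/kip, R_C = δ_0 / (δ_{CC} + 1/k) = 0.096504 / (0.001235 + 0.000146) = 69.89 kip.

R_C = 69.89 kip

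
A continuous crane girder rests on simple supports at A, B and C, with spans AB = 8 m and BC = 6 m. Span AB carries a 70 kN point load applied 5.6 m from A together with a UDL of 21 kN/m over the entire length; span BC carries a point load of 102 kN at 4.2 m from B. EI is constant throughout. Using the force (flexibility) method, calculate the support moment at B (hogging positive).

M_B = 188.9 kN·m

Take M_B as the redundant. Released structure: two simple spans AB and BC with a hinge at B.
Rotations at B on the released spans (each span's end-slope, ×1/EI):
  span AB: point load 70 at a = 5.6: Pab(L + a)/(6LEI) = 266.6/EI
  span AB: UDL 21: wL³/(24EI) = 448/EI
  span BC: point load 102 at a = 4.2: Pab(L + b)/(6LEI) = 167.1/EI
  relative rotation θ_0 = (714.6 + 167.1)/EI = 881.6/EI
A unit hogging moment at B produces rotation L₁/(3EI) + L₂/(3EI) = 4.667/EI.
Compatibility: M_B·(L₁+L₂)/(3EI) = θ_0, giving M_B = 188.9 kN·m (hogging).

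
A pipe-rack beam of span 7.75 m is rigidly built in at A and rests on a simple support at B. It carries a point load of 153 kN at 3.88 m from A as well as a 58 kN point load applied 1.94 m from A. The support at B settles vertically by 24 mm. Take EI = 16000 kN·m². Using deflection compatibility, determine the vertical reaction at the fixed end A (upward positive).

Remove the prop at B; the released (primary) structure is a cantilever built in at A.
Deflection at B on the released cantilever, summing each load's contribution:
  point load 153 at a = 3.88: Pa²(3L − a)/(6EI) = 7436/EI
  point load 58 at a = 1.94: Pa²(3L − a)/(6EI) = 775.3/EI
  δ_0 = 8211/EI
Flexibility coefficient — unit upward force at B: δ_{BB} = L³/(3EI) = 155.2/EI.
With EI = 16000 kN·m²: δ_0 = 0.5132 m and δ_{BB} = 0.009698 m/kN.
Compatibility — the beam at B must follow the support down by 0.024 m: δ_0 − R_B·δ_{BB} = 0.024, so R_B = (0.5132 − 0.024)/0.009698 = 50.45 kN.
Vertical equilibrium: R_A = ΣP − R_B = 211 − 50.45 = 160.6 kN.

R_A = 160.6 kN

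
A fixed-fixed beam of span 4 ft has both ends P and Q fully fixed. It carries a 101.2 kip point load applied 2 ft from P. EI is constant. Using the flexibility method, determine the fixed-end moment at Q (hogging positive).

M_Q = 50.6 kip·ft

Take the two fixed-end moments M_P, M_Q as redundants; the released structure is the simple span PQ.
End rotations of the released simple span under the applied load (×1/EI):
  at P: point load 101.2 at a = 2: Pab(L + b)/(6LEI) = 101.2/EI
  at Q: point load 101.2 at a = 2: Pab(L + a)/(6LEI) = 101.2/EI
  θ_P0 = 101.2/EI,  θ_Q0 = 101.2/EI
Flexibility coefficients: a unit moment at one end gives L/(3EI) there and L/(6EI) at the far end, so f₁₁ = f₂₂ = 1.333/EI and f₁₂ = f₂₁ = 0.6667/EI.
Compatibility — zero rotation at each built-in end:
  1.333 M_P + 0.6667 M_Q = 101.2
  0.6667 M_P + 1.333 M_Q = 101.2
Solving the pair gives M_P = 50.6 kip·ft and M_Q = 50.6 kip·ft (hogging).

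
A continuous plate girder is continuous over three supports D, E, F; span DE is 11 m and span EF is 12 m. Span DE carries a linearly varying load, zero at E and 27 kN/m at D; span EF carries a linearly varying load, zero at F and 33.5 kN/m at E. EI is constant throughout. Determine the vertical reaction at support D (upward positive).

Release continuity at E by inserting a hinge; the redundant is the internal moment M_E. The primary structure is two simply-supported spans DE and EF.
Discontinuity in slope at E on the released structure — sum the simple-span end rotations:
  span DE: triangular load, peak 27: 7w₀L³/(360EI) = 698.8/EI
  span EF: triangular load, peak 33.5: w₀L³/(45EI) = 1286/EI
  relative rotation θ_0 = (698.8 + 1286)/EI = 1985/EI
A unit hogging moment at E produces rotation L₁/(3EI) + L₂/(3EI) = 7.667/EI.
Compatibility: M_E·(L₁+L₂)/(3EI) = θ_0, giving M_E = 258.9 kN·m (hogging).
Span DE, ΣM about D with M_E applied at E: R_E^{DE}·11 = 544.5 + 258.9, so R_E^{DE} = 73.04 kN and R_D = 148.5 − 73.04 = 75.46 kN.

R_D = 75.46 kN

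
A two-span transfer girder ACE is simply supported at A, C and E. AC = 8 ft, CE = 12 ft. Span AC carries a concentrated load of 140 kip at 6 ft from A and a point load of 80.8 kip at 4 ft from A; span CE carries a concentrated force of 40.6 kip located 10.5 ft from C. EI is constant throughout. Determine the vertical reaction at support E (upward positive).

R_E = 23.86 kip

Insert a hinge at C; M_C is the redundant, and each span becomes simply supported.
Rotations at C on the released spans (each span's end-slope, ×1/EI):
  span AC: point load 140 at a = 6: Pab(L + a)/(6LEI) = 490/EI
  span AC: point load 80.8 at a = 4: Pab(L + a)/(6LEI) = 323.2/EI
  span CE: point load 40.6 at a = 10.5: Pab(L + b)/(6LEI) = 119.9/EI
  relative rotation θ_0 = (813.2 + 119.9)/EI = 933.1/EI
A unit hogging moment at C produces rotation L₁/(3EI) + L₂/(3EI) = 6.667/EI.
Slope continuity at C: θ_0 = M_C·6.667/EI, so M_C = 933.1/6.667 = 140 kip·ft (hogging).
Span CE, ΣM about E: R_C^{CE}·12 = 60.9 + 140, so R_C^{CE} = 16.74 kip and R_E = 40.6 − 16.74 = 23.86 kip.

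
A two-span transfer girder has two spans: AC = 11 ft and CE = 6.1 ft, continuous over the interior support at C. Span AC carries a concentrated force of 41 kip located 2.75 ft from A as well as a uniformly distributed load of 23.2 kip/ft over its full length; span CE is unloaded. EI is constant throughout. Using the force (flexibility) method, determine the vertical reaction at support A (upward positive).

Insert a hinge at C; M_C is the redundant, and each span becomes simply supported.
End slopes at the hinge C, treating each span as simply supported:
  span AC: point load 41 at a = 2.75: Pab(L + a)/(6LEI) = 193.8/EI
  span AC: UDL 23.2: wL³/(24EI) = 1287/EI
  relative rotation θ_0 = (1480 + 0)/EI = 1480/EI
A unit hogging moment at C produces rotation L₁/(3EI) + L₂/(3EI) = 5.7/EI.
Slope continuity at C: θ_0 = M_C·5.7/EI, so M_C = 1480/5.7 = 259.7 kip·ft (hogging).
Span AC, ΣM about A with M_C applied at C: R_C^{AC}·11 = 1516 + 259.7, so R_C^{AC} = 161.5 kip and R_A = 296.2 − 161.5 = 134.7 kip.

R_A = 134.7 kip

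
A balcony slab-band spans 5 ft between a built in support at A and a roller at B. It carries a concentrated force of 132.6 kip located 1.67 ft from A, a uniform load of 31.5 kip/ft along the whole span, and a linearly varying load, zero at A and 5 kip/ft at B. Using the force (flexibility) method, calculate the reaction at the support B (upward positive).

R_B = 85.66 kip

Take the reaction at B as the redundant and release it; the primary structure is a cantilever fixed at A.
Deflection at B on the released cantilever, summing each load's contribution:
  point load 132.6 at a = 1.67: Pa²(3L − a)/(6EI) = 821.6/EI
  UDL 31.5: wL⁴/(8EI) = 2461/EI
  triangular load, peak 5 at the free end: 11w₀L⁴/(120EI) = 286.5/EI
  δ_0 = 3569/EI
Tip deflection under a unit load at B: L³/(3EI) = 41.67/EI.
The prop prevents deflection at B: R_B = δ_0/δ_{BB} = 3569/41.67 = 85.66 kip.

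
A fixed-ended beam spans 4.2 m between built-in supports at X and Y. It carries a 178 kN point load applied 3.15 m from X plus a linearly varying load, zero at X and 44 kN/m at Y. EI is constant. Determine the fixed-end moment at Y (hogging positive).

Release both end moments; the primary structure is a simply-supported span XY with redundants M_X and M_Y.
Simple-span end rotations at X and Y under the given loads:
  at X: point load 178 at a = 3.15: Pab(L + b)/(6LEI) = 122.7/EI
  at Y: point load 178 at a = 3.15: Pab(L + a)/(6LEI) = 171.7/EI
  at X: triangular load, peak 44: 7w₀L³/(360EI) = 63.39/EI
  at Y: triangular load, peak 44: w₀L³/(45EI) = 72.44/EI
  θ_X0 = 186/EI,  θ_Y0 = 244.2/EI
Flexibility coefficients: a unit moment at one end gives L/(3EI) there and L/(6EI) at the far end, so f₁₁ = f₂₂ = 1.4/EI and f₁₂ = f₂₁ = 0.7/EI.
Compatibility — zero rotation at each built-in end:
  1.4 M_X + 0.7 M_Y = 186
  0.7 M_X + 1.4 M_Y = 244.2
Solving the pair gives M_X = 60.92 kN·m and M_Y = 143.9 kN·m (hogging).

M_Y = 143.9 kN·m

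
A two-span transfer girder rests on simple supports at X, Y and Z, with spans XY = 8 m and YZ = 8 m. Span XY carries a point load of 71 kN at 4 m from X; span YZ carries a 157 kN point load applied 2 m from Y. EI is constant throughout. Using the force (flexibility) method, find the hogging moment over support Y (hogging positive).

M_Y = 156.3 kN·m

Take M_Y as the redundant. Released structure: two simple spans XY and YZ with a hinge at Y.
End slopes at the hinge Y, treating each span as simply supported:
  span XY: point load 71 at a = 4: Pab(L + a)/(6LEI) = 284/EI
  span YZ: point load 157 at a = 2: Pab(L + b)/(6LEI) = 549.5/EI
  relative rotation θ_0 = (284 + 549.5)/EI = 833.5/EI
A unit hogging moment at Y produces rotation L₁/(3EI) + L₂/(3EI) = 5.333/EI.
Compatibility: M_Y·(L₁+L₂)/(3EI) = θ_0, giving M_Y = 156.3 kN·m (hogging).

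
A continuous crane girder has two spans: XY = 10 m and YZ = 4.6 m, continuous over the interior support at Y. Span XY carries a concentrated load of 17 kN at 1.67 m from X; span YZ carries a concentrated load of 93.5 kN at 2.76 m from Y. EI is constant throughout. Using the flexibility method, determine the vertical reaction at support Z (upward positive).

R_Z = 49.1 kN

Insert a hinge at Y; M_Y is the redundant, and each span becomes simply supported.
Discontinuity in slope at Y on the released structure — sum the simple-span end rotations:
  span XY: point load 17 at a = 1.67: Pab(L + a)/(6LEI) = 46/EI
  span YZ: point load 93.5 at a = 2.76: Pab(L + b)/(6LEI) = 110.8/EI
  relative rotation θ_0 = (46 + 110.8)/EI = 156.8/EI
A unit hogging moment at Y produces rotation L₁/(3EI) + L₂/(3EI) = 4.867/EI.
Compatibility: M_Y·(L₁+L₂)/(3EI) = θ_0, giving M_Y = 32.22 kN·m (hogging).
Span YZ, ΣM about Z: R_Y^{YZ}·4.6 = 172 + 32.22, so R_Y^{YZ} = 44.4 kN and R_Z = 93.5 − 44.4 = 49.1 kN.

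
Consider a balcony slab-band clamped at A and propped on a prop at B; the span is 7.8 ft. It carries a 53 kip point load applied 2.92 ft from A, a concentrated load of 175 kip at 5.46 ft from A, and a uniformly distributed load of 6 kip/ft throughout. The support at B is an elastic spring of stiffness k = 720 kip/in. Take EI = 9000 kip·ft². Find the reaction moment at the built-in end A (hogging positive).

Take the reaction at B as the redundant and release it; the primary structure is a cantilever fixed at A.
Downward deflection at the released point B due to the loads:
  point load 53 at a = 2.92: Pa²(3L − a)/(6EI) = 1542/EI
  point load 175 at a = 5.46: Pa²(3L − a)/(6EI) = 15599/EI
  UDL 6: wL⁴/(8EI) = 2776/EI
  δ_0 = 19918/EI
Tip deflection under a unit load at B: L³/(3EI) = 158.2/EI.
With EI = 9000 kip·ft²: δ_0 = 2.2131 ft and δ_{BB} = 0.017576 ft/kip.
Compatibility — the spring shortens by R_B/k under the reaction it provides: δ_0 − R_B·δ_{BB} = R_B/k. With 1/k = 1/(720×12) ft/kip = 0.000116 ft/kip, R_B = δ_0 / (δ_{BB} + 1/k) = 2.2131 / (0.017576 + 0.000116) = 125.1 kip.
Moment equilibrium about A: M_A = Σ(load moments about A) − R_B·L = 1293 − 125.1×7.8 = 317.1 kip·ft.

M_A = 317.1 kip·ft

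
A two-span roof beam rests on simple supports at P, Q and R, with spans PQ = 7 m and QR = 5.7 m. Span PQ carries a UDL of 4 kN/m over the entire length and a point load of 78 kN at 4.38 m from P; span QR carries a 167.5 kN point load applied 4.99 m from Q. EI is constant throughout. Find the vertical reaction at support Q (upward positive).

Release continuity at Q by inserting a hinge; the redundant is the internal moment M_Q. The primary structure is two simply-supported spans PQ and QR.
Rotations at Q on the released spans (each span's end-slope, ×1/EI):
  span PQ: UDL 4: wL³/(24EI) = 57.17/EI
  span PQ: point load 78 at a = 4.38: Pab(L + a)/(6LEI) = 242.5/EI
  span QR: point load 167.5 at a = 4.99: Pab(L + b)/(6LEI) = 111.2/EI
  relative rotation θ_0 = (299.7 + 111.2)/EI = 410.9/EI
A unit hogging moment at Q produces rotation L₁/(3EI) + L₂/(3EI) = 4.233/EI.
Slope continuity at Q: θ_0 = M_Q·4.233/EI, so M_Q = 410.9/4.233 = 97.07 kN·m (hogging).
Span PQ, ΣM about P with M_Q applied at Q: R_Q^{PQ}·7 = 439.6 + 97.07, so R_Q^{PQ} = 76.67 kN and R_P = 106 − 76.67 = 29.33 kN.
Span QR, ΣM about R: R_Q^{QR}·5.7 = 118.9 + 97.07, so R_Q^{QR} = 37.89 kN and R_R = 167.5 − 37.89 = 129.6 kN.
R_Q = 76.67 + 37.89 = 114.6 kN.

R_Q = 114.6 kN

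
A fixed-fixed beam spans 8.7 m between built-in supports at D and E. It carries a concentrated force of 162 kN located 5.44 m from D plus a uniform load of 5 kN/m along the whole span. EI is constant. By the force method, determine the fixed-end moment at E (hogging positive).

Take the two fixed-end moments M_D, M_E as redundants; the released structure is the simple span DE.
On the primary (simply-supported) span, the end slopes from the loading are:
  at D: point load 162 at a = 5.44: Pab(L + b)/(6LEI) = 658.3/EI
  at E: point load 162 at a = 5.44: Pab(L + a)/(6LEI) = 778.2/EI
  at D: UDL 5: wL³/(24EI) = 137.2/EI
  at E: UDL 5: wL³/(24EI) = 137.2/EI
  θ_D0 = 795.4/EI,  θ_E0 = 915.4/EI
Flexibility coefficients: a unit moment at one end gives L/(3EI) there and L/(6EI) at the far end, so f₁₁ = f₂₂ = 2.9/EI and f₁₂ = f₂₁ = 1.45/EI.
Compatibility — zero rotation at each built-in end:
  2.9 M_D + 1.45 M_E = 795.4
  1.45 M_D + 2.9 M_E = 915.4
Solving the pair gives M_D = 155.3 kN·m and M_E = 238 kN·m (hogging).

M_E = 238 kN·m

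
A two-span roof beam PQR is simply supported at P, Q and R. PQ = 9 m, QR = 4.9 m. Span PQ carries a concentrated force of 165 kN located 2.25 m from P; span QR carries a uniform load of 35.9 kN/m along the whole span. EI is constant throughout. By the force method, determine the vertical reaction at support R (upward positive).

R_R = 57.21 kN

Insert a hinge at Q; M_Q is the redundant, and each span becomes simply supported.
Rotations at Q on the released spans (each span's end-slope, ×1/EI):
  span PQ: point load 165 at a = 2.25: Pab(L + a)/(6LEI) = 522.1/EI
  span QR: UDL 35.9: wL³/(24EI) = 176/EI
  relative rotation θ_0 = (522.1 + 176)/EI = 698.1/EI
A unit hogging moment at Q produces rotation L₁/(3EI) + L₂/(3EI) = 4.633/EI.
Compatibility: M_Q·(L₁+L₂)/(3EI) = θ_0, giving M_Q = 150.7 kN·m (hogging).
Span QR, ΣM about R: R_Q^{QR}·4.9 = 431 + 150.7, so R_Q^{QR} = 118.7 kN and R_R = 175.9 − 118.7 = 57.21 kN.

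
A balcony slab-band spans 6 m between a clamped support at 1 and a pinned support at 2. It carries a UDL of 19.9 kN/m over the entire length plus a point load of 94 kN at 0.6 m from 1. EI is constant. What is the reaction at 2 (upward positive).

R_2 = 46.14 kN

Choose R_2 as the redundant. The primary structure is the cantilever fixed at 1.
Downward deflection at the released point 2 due to the loads:
  UDL 19.9: wL⁴/(8EI) = 3224/EI
  point load 94 at a = 0.6: Pa²(3L − a)/(6EI) = 98.14/EI
  δ_0 = 3322/EI
Tip deflection under a unit load at 2: L³/(3EI) = 72/EI.
The prop prevents deflection at 2: R_2 = δ_0/δ_{22} = 3322/72 = 46.14 kN.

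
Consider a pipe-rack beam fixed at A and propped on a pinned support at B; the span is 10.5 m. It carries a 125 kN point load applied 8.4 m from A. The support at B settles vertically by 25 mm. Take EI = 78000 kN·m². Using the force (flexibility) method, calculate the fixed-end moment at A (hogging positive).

M_A = 179.1 kN·m

Take the reaction at B as the redundant and release it; the primary structure is a cantilever fixed at A.
Deflection at B on the released cantilever, summing each load's contribution:
  point load 125 at a = 8.4: Pa²(3L − a)/(6EI) = 33957/EI
Flexibility coefficient — unit upward force at B: δ_{BB} = L³/(3EI) = 385.9/EI.
With EI = 78000 kN·m²: δ_0 = 0.43535 m and δ_{BB} = 0.004947 m/kN.
Compatibility — the beam at B must follow the support down by 0.025 m: δ_0 − R_B·δ_{BB} = 0.025, so R_B = (0.43535 − 0.025)/0.004947 = 82.95 kN.
Moment equilibrium about A: M_A = Σ(load moments about A) − R_B·L = 1050 − 82.95×10.5 = 179.1 kN·m.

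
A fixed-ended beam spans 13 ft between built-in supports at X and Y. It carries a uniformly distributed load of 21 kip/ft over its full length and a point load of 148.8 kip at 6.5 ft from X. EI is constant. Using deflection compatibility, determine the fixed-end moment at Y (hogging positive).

M_Y = 537.5 kip·ft

Take the two fixed-end moments M_X, M_Y as redundants; the released structure is the simple span XY.
On the primary (simply-supported) span, the end slopes from the loading are:
  at X: UDL 21: wL³/(24EI) = 1922/EI
  at Y: UDL 21: wL³/(24EI) = 1922/EI
  at X: point load 148.8 at a = 6.5: Pab(L + b)/(6LEI) = 1572/EI
  at Y: point load 148.8 at a = 6.5: Pab(L + a)/(6LEI) = 1572/EI
  θ_X0 = 3494/EI,  θ_Y0 = 3494/EI
Flexibility coefficients: a unit moment at one end gives L/(3EI) there and L/(6EI) at the far end, so f₁₁ = f₂₂ = 4.333/EI and f₁₂ = f₂₁ = 2.167/EI.
Compatibility — zero rotation at each built-in end:
  4.333 M_X + 2.167 M_Y = 3494
  2.167 M_X + 4.333 M_Y = 3494
Solving the pair gives M_X = 537.5 kip·ft and M_Y = 537.5 kip·ft (hogging).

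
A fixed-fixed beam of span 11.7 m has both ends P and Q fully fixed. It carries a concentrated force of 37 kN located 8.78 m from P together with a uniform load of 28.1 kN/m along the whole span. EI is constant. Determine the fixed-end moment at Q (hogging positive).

Release both end moments; the primary structure is a simply-supported span PQ with redundants M_P and M_Q.
Simple-span end rotations at P and Q under the given loads:
  at P: point load 37 at a = 8.78: Pab(L + b)/(6LEI) = 197.6/EI
  at Q: point load 37 at a = 8.78: Pab(L + a)/(6LEI) = 276.7/EI
  at P: UDL 28.1: wL³/(24EI) = 1875/EI
  at Q: UDL 28.1: wL³/(24EI) = 1875/EI
  θ_P0 = 2073/EI,  θ_Q0 = 2152/EI
Flexibility coefficients: a unit moment at one end gives L/(3EI) there and L/(6EI) at the far end, so f₁₁ = f₂₂ = 3.9/EI and f₁₂ = f₂₁ = 1.95/EI.
Compatibility — zero rotation at each built-in end:
  3.9 M_P + 1.95 M_Q = 2073
  1.95 M_P + 3.9 M_Q = 2152
Solving the pair gives M_P = 340.8 kN·m and M_Q = 381.4 kN·m (hogging).

M_Q = 381.4 kN·m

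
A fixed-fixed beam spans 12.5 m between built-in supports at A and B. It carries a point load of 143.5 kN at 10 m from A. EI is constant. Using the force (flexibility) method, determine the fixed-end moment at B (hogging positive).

M_B = 229.6 kN·m

Release both end moments; the primary structure is a simply-supported span AB with redundants M_A and M_B.
End rotations of the released simple span under the applied load (×1/EI):
  at A: point load 143.5 at a = 10: Pab(L + b)/(6LEI) = 717.5/EI
  at B: point load 143.5 at a = 10: Pab(L + a)/(6LEI) = 1076/EI
  θ_A0 = 717.5/EI,  θ_B0 = 1076/EI
Flexibility coefficients: a unit moment at one end gives L/(3EI) there and L/(6EI) at the far end, so f₁₁ = f₂₂ = 4.167/EI and f₁₂ = f₂₁ = 2.083/EI.
Compatibility — zero rotation at each built-in end:
  4.167 M_A + 2.083 M_B = 717.5
  2.083 M_A + 4.167 M_B = 1076
Solving the pair gives M_A = 57.4 kN·m and M_B = 229.6 kN·m (hogging).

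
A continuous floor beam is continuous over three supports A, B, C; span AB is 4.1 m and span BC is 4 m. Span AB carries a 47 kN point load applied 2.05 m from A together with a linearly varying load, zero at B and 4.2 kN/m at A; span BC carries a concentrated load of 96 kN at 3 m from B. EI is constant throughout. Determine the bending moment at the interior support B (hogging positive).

M_B = 42.6 kN·m

Take M_B as the redundant. Released structure: two simple spans AB and BC with a hinge at B.
End slopes at the hinge B, treating each span as simply supported:
  span AB: point load 47 at a = 2.05: Pab(L + a)/(6LEI) = 49.38/EI
  span AB: triangular load, peak 4.2: 7w₀L³/(360EI) = 5.629/EI
  span BC: point load 96 at a = 3: Pab(L + b)/(6LEI) = 60/EI
  relative rotation θ_0 = (55.01 + 60)/EI = 115/EI
A unit hogging moment at B produces rotation L₁/(3EI) + L₂/(3EI) = 2.7/EI.
Slope continuity at B: θ_0 = M_B·2.7/EI, so M_B = 115/2.7 = 42.6 kN·m (hogging).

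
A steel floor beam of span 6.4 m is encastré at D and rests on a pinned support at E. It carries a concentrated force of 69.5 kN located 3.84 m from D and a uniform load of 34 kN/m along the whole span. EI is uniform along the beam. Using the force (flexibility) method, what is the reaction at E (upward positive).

Choose R_E as the redundant. The primary structure is the cantilever fixed at D.
Free-end deflection of the primary structure under the applied loading (downward +):
  point load 69.5 at a = 3.84: Pa²(3L − a)/(6EI) = 2624/EI
  UDL 34: wL⁴/(8EI) = 7130/EI
  δ_0 = 9754/EI
Flexibility coefficient — unit upward force at E: δ_{EE} = L³/(3EI) = 87.38/EI.
The prop prevents deflection at E: R_E = δ_0/δ_{EE} = 9754/87.38 = 111.6 kN.

R_E = 111.6 kN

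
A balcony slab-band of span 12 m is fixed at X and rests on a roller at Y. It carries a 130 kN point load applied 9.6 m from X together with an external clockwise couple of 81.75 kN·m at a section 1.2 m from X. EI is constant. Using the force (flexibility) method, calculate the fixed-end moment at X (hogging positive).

M_X = 208.2 kN·m

Take the reaction at Y as the redundant and release it; the primary structure is a cantilever fixed at X.
Downward deflection at the released point Y due to the loads:
  point load 130 at a = 9.6: Pa²(3L − a)/(6EI) = 52716/EI
  clockwise couple 81.75 at a = 1.2: M₀a(2L − a)/(2EI) = 1118/EI
  δ_0 = 53834/EI
Tip deflection under a unit load at Y: L³/(3EI) = 576/EI.
The prop prevents deflection at Y: R_Y = δ_0/δ_{YY} = 53834/576 = 93.46 kN.
Moment equilibrium about X: M_X = Σ(load moments about X) − R_Y·L = 1330 − 93.46×12 = 208.2 kN·m.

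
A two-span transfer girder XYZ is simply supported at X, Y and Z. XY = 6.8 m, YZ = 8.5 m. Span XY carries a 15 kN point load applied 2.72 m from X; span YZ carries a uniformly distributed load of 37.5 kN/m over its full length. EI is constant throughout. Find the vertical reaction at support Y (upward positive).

R_Y = 217.2 kN

Take M_Y as the redundant. Released structure: two simple spans XY and YZ with a hinge at Y.
Rotations at Y on the released spans (each span's end-slope, ×1/EI):
  span XY: point load 15 at a = 2.72: Pab(L + a)/(6LEI) = 38.84/EI
  span YZ: UDL 37.5: wL³/(24EI) = 959.6/EI
  relative rotation θ_0 = (38.84 + 959.6)/EI = 998.4/EI
A unit hogging moment at Y produces rotation L₁/(3EI) + L₂/(3EI) = 5.1/EI.
Slope continuity at Y: θ_0 = M_Y·5.1/EI, so M_Y = 998.4/5.1 = 195.8 kN·m (hogging).
Span XY, ΣM about X with M_Y applied at Y: R_Y^{XY}·6.8 = 40.8 + 195.8, so R_Y^{XY} = 34.79 kN and R_X = 15 − 34.79 = -19.79 kN.
Span YZ, ΣM about Z: R_Y^{YZ}·8.5 = 1355 + 195.8, so R_Y^{YZ} = 182.4 kN and R_Z = 318.8 − 182.4 = 136.3 kN.
R_Y = 34.79 + 182.4 = 217.2 kN.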